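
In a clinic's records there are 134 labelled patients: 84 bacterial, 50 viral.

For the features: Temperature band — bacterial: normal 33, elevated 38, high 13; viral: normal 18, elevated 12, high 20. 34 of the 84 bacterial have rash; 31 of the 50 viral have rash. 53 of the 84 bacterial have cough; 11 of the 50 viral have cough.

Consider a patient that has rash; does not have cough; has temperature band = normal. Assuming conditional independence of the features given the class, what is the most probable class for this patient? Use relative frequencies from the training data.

bacterial: (84/134) × (33/84) × (34/84) × (31/84) ≈ 0.0367867
viral: (50/134) × (18/50) × (31/50) × (39/50) ≈ 0.0649612
Highest score → viral.

viral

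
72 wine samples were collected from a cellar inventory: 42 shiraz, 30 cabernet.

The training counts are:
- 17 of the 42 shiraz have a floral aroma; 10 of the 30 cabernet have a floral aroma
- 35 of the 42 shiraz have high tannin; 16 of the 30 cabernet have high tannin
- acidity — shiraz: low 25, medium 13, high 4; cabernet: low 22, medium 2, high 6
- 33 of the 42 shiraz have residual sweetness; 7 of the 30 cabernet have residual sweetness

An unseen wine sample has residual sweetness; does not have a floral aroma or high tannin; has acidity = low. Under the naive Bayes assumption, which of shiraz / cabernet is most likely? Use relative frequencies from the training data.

shiraz

shiraz: (42/72) × (25/42) × (7/42) × (25/42) × (33/42) ≈ 0.0270652
cabernet: (30/72) × (20/30) × (14/30) × (22/30) × (7/30) ≈ 0.0221811
Highest score → shiraz.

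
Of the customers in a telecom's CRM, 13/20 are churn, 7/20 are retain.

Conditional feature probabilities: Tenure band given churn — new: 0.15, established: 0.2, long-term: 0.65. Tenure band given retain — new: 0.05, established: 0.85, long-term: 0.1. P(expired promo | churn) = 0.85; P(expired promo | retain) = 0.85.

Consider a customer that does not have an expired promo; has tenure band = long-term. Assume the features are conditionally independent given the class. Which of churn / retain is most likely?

churn: 0.65 × 0.65 × (1−0.85) = 0.063375
retain: 0.35 × 0.1 × (1−0.85) = 0.00525
Highest score → churn.

churn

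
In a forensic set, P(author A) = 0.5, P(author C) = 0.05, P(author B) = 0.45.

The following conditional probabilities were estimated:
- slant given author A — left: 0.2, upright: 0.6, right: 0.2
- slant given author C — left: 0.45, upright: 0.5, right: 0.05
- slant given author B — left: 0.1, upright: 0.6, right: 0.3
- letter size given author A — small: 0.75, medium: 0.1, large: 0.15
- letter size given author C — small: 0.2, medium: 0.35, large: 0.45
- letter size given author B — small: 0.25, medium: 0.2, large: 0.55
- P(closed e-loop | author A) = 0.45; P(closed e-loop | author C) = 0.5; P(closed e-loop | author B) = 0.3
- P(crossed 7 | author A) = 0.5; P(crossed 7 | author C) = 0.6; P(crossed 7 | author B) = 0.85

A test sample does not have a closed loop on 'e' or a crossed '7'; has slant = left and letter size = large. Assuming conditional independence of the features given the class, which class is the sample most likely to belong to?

author A: 0.5 × 0.2 × 0.15 × (1−0.45) × (1−0.5) = 0.004125
author C: 0.05 × 0.45 × 0.45 × (1−0.5) × (1−0.6) = 0.002025
author B: 0.45 × 0.1 × 0.55 × (1−0.3) × (1−0.85) = 0.00259875
Highest score → author A.

author A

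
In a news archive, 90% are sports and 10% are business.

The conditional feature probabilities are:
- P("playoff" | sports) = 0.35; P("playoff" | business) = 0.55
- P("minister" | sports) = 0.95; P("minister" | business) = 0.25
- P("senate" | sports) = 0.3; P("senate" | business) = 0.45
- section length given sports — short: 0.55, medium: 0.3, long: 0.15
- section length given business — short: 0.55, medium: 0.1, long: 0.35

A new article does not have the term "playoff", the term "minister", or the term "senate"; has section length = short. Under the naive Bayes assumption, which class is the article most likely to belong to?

sports: 0.9 × (1−0.35) × (1−0.95) × (1−0.3) × 0.55 = 0.01126125
business: 0.1 × (1−0.55) × (1−0.25) × (1−0.45) × 0.55 = 0.010209375
Highest score → sports.

sports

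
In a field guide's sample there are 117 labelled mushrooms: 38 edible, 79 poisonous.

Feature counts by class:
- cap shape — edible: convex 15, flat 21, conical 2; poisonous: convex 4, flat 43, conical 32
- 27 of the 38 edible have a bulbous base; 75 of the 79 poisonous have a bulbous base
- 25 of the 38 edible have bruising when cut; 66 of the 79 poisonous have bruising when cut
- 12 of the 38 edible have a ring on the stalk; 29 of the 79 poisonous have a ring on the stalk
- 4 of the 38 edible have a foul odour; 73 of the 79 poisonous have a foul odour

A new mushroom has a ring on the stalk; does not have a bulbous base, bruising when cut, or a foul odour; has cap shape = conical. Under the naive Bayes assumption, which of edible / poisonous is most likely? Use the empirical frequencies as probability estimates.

edible

edible: (38/117) × (2/38) × (11/38) × (13/38) × (12/38) × (34/38) ≈ 0.000478306
poisonous: (79/117) × (32/79) × (4/79) × (13/79) × (29/79) × (6/79) ≈ 0.0000635343
Highest score → edible.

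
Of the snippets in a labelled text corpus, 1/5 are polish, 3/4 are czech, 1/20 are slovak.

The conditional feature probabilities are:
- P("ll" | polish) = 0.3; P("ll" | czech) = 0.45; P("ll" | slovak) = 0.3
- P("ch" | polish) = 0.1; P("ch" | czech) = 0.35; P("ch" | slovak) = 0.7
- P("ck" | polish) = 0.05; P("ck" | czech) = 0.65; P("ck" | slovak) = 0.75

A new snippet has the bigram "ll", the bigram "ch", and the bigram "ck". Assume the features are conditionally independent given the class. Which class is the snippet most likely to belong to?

czech

polish: 0.2 × 0.3 × 0.1 × 0.05 = 0.0003
czech: 0.75 × 0.45 × 0.35 × 0.65 = 0.07678125
slovak: 0.05 × 0.3 × 0.7 × 0.75 = 0.007875
Highest score → czech.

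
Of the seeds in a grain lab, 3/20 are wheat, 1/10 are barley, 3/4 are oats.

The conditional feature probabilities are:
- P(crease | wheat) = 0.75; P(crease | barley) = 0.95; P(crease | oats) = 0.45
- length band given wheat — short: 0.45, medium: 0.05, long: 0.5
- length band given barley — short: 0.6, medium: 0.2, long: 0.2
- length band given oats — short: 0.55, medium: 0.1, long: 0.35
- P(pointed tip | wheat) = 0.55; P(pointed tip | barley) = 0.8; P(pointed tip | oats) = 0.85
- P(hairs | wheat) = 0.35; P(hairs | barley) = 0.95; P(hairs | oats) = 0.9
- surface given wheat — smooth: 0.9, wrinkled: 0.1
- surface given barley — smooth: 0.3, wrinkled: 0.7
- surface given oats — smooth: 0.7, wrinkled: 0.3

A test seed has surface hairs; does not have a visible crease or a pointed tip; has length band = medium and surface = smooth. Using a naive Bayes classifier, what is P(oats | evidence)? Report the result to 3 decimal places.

0.924

wheat: 0.15 × (1−0.75) × 0.05 × (1−0.55) × 0.35 × 0.9 = 0.00026578125
barley: 0.1 × (1−0.95) × 0.2 × (1−0.8) × 0.95 × 0.3 = 0.000057
oats: 0.75 × (1−0.45) × 0.1 × (1−0.85) × 0.9 × 0.7 = 0.003898125
P(oats | x) = 0.003898125 / 0.00422090625 ≈ 0.924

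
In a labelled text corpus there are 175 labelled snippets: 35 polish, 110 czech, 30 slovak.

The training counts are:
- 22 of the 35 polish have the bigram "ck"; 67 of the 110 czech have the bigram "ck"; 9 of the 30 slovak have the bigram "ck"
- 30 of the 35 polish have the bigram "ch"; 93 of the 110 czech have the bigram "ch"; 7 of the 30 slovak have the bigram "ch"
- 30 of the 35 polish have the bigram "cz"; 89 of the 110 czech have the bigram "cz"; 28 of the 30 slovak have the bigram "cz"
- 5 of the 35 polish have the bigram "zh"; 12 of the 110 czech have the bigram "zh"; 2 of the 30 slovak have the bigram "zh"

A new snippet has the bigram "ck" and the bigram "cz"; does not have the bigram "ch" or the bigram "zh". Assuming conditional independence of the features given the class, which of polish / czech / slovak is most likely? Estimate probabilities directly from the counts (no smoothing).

czech

polish: (35/175) × (22/35) × (5/35) × (30/35) × (30/35) ≈ 0.0131945
czech: (110/175) × (67/110) × (17/110) × (89/110) × (98/110) ≈ 0.0426505
slovak: (30/175) × (9/30) × (23/30) × (28/30) × (28/30) ≈ 0.0343467
Highest score → czech.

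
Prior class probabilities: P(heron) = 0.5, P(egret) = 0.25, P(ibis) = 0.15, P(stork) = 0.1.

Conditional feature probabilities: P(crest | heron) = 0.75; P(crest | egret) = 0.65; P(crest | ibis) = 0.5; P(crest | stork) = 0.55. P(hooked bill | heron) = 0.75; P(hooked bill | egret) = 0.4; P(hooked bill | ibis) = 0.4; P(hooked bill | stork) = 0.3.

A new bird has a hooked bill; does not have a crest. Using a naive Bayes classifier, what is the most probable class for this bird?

heron: 0.5 × (1−0.75) × 0.75 = 0.09375
egret: 0.25 × (1−0.65) × 0.4 = 0.035
ibis: 0.15 × (1−0.5) × 0.4 = 0.03
stork: 0.1 × (1−0.55) × 0.3 = 0.0135
Highest score → heron.

heron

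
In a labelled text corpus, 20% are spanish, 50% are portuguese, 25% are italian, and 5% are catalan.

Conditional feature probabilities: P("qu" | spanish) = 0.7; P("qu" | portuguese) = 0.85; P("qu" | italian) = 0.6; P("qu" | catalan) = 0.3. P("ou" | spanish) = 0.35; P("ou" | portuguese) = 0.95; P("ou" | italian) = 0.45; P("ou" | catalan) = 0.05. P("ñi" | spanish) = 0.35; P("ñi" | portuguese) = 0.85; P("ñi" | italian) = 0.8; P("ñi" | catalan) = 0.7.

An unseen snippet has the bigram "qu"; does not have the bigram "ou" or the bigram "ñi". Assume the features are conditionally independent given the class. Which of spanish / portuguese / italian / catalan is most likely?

spanish

spanish: 0.2 × 0.7 × (1−0.35) × (1−0.35) = 0.05915
portuguese: 0.5 × 0.85 × (1−0.95) × (1−0.85) = 0.0031875
italian: 0.25 × 0.6 × (1−0.45) × (1−0.8) = 0.0165
catalan: 0.05 × 0.3 × (1−0.05) × (1−0.7) = 0.004275
Highest score → spanish.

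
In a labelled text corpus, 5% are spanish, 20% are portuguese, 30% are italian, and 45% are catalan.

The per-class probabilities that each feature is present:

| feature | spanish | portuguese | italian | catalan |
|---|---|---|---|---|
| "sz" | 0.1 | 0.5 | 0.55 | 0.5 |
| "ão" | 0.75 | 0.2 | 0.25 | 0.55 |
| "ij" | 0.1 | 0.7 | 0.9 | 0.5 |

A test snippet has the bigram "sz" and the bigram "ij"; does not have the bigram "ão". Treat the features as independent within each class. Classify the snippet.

italian

spanish: 0.05 × 0.1 × (1−0.75) × 0.1 = 0.000125
portuguese: 0.2 × 0.5 × (1−0.2) × 0.7 = 0.056
italian: 0.3 × 0.55 × (1−0.25) × 0.9 = 0.111375
catalan: 0.45 × 0.5 × (1−0.55) × 0.5 = 0.050625
Highest score → italian.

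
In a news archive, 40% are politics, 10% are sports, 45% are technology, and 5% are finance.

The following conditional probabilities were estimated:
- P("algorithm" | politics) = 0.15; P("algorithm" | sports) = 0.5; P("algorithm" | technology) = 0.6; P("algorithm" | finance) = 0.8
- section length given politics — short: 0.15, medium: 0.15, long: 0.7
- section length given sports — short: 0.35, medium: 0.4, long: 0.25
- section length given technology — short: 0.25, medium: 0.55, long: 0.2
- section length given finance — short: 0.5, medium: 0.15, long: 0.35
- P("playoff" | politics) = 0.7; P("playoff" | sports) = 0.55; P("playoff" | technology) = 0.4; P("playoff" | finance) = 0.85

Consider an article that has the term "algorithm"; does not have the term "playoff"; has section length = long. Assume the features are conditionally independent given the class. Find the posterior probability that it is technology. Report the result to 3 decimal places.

0.615

politics: 0.4 × 0.15 × 0.7 × (1−0.7) = 0.0126
sports: 0.1 × 0.5 × 0.25 × (1−0.55) = 0.005625
technology: 0.45 × 0.6 × 0.2 × (1−0.4) = 0.0324
finance: 0.05 × 0.8 × 0.35 × (1−0.85) = 0.0021
P(technology | x) = 0.0324 / 0.052725 ≈ 0.615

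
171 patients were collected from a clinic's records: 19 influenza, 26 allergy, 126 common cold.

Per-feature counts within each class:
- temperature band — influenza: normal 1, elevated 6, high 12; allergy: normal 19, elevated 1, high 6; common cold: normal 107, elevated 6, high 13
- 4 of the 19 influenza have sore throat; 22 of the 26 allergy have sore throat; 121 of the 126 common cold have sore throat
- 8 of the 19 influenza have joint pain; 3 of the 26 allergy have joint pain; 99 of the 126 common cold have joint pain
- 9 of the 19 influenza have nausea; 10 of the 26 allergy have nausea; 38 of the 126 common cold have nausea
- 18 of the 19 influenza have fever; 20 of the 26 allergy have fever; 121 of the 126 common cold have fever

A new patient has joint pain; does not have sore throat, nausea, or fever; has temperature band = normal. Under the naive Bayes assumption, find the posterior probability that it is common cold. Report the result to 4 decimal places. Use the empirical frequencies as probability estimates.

influenza: (19/171) × (1/19) × (15/19) × (8/19) × (10/19) × (1/19) ≈ 0.0000538481
allergy: (26/171) × (19/26) × (4/26) × (3/26) × (16/26) × (6/26) ≈ 0.000280102
common cold: (126/171) × (107/126) × (5/126) × (99/126) × (88/126) × (5/126) ≈ 0.000540709
P(common cold | x) = 0.000540709 / 0.0008746591 ≈ 0.6182

0.6182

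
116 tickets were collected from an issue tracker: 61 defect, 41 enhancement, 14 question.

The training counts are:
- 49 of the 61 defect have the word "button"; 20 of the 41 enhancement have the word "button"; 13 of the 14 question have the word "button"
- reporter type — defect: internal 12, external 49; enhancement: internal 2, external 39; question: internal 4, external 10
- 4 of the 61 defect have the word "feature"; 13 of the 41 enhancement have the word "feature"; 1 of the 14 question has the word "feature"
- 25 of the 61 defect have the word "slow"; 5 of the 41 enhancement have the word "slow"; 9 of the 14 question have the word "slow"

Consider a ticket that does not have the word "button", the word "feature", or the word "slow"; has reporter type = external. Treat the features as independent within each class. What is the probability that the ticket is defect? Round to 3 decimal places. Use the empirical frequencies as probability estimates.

0.303

defect: (61/116) × (12/61) × (49/61) × (57/61) × (36/61) ≈ 0.0458255
enhancement: (41/116) × (21/41) × (39/41) × (28/41) × (36/41) ≈ 0.103261
question: (14/116) × (1/14) × (10/14) × (13/14) × (5/14) ≈ 0.00204207
P(defect | x) = 0.0458255 / 0.15112857 ≈ 0.303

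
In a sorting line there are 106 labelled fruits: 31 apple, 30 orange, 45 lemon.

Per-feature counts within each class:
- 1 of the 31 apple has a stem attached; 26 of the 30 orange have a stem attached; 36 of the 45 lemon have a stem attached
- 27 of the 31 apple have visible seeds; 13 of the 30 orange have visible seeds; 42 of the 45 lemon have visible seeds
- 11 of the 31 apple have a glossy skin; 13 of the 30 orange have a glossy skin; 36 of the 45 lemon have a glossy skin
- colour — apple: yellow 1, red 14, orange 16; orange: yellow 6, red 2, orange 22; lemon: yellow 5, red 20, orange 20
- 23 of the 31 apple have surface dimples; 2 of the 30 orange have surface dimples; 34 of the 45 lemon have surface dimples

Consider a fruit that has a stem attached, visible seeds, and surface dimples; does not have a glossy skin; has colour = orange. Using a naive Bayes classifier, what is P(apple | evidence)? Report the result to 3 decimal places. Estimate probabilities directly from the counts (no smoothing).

apple: (31/106) × (1/31) × (27/31) × (20/31) × (16/31) × (23/31) ≈ 0.00202997
orange: (30/106) × (26/30) × (13/30) × (17/30) × (22/30) × (2/30) ≈ 0.00294461
lemon: (45/106) × (36/45) × (42/45) × (9/45) × (20/45) × (34/45) ≈ 0.0212886
P(apple | x) = 0.00202997 / 0.02626318 ≈ 0.077

0.077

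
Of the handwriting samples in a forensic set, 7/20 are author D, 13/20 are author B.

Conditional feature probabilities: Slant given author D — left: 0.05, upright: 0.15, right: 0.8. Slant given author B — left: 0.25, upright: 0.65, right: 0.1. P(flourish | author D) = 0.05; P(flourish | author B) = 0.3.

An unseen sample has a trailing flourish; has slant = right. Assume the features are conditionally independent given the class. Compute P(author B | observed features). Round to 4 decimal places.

author D: 0.35 × 0.8 × 0.05 = 0.014
author B: 0.65 × 0.1 × 0.3 = 0.0195
P(author B | x) = 0.0195 / 0.0335 ≈ 0.5821

0.5821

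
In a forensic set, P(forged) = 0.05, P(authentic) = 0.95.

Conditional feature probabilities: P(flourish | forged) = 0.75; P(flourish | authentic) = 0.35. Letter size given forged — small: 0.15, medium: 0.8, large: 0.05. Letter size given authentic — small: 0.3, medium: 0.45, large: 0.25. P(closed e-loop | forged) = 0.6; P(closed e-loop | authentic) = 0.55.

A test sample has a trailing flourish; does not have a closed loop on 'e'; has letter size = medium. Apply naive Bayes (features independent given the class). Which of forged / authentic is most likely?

authentic

forged: 0.05 × 0.75 × 0.8 × (1−0.6) = 0.012
authentic: 0.95 × 0.35 × 0.45 × (1−0.55) = 0.06733125
Highest score → authentic.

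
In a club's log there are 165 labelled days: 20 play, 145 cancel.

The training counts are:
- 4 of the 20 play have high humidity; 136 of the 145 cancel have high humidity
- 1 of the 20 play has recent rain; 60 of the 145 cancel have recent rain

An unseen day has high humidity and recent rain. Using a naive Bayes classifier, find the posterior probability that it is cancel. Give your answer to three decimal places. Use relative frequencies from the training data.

play: (20/165) × (4/20) × (1/20) ≈ 0.00121212
cancel: (145/165) × (136/145) × (60/145) ≈ 0.341066
P(cancel | x) = 0.341066 / 0.34227812 ≈ 0.996

0.996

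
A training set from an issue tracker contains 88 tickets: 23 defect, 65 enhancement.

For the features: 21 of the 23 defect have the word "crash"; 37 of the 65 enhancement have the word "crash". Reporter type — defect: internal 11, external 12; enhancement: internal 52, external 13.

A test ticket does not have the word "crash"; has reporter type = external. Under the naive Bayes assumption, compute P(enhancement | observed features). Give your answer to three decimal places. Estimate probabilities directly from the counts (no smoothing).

0.843

defect: (23/88) × (2/23) × (12/23) ≈ 0.0118577
enhancement: (65/88) × (28/65) × (13/65) ≈ 0.0636364
P(enhancement | x) = 0.0636364 / 0.0754941 ≈ 0.843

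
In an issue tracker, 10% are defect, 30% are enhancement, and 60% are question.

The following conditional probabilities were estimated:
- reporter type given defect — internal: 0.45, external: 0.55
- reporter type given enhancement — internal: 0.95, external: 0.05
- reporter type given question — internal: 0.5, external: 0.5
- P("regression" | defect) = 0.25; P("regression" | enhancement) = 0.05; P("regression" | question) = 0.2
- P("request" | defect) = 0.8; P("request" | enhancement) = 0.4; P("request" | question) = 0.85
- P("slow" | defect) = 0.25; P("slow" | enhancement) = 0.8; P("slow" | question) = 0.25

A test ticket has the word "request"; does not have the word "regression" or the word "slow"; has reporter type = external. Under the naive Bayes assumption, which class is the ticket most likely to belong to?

question

defect: 0.1 × 0.55 × (1−0.25) × 0.8 × (1−0.25) = 0.02475
enhancement: 0.3 × 0.05 × (1−0.05) × 0.4 × (1−0.8) = 0.00114
question: 0.6 × 0.5 × (1−0.2) × 0.85 × (1−0.25) = 0.153
Highest score → question.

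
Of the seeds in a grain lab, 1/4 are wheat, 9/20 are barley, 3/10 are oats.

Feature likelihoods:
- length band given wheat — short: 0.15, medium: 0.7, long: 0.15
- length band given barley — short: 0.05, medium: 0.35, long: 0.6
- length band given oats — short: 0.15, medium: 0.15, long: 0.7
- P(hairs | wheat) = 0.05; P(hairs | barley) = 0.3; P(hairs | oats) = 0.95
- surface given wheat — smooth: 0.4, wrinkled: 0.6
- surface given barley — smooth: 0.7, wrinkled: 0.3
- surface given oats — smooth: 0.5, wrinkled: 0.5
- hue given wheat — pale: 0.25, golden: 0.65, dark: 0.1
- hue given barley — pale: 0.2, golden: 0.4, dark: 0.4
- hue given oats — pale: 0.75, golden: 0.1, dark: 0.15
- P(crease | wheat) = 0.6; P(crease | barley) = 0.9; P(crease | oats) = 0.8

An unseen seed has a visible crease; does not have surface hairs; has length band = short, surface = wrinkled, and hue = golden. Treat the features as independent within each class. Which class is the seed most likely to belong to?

wheat: 0.25 × 0.15 × (1−0.05) × 0.6 × 0.65 × 0.6 = 0.00833625
barley: 0.45 × 0.05 × (1−0.3) × 0.3 × 0.4 × 0.9 = 0.001701
oats: 0.3 × 0.15 × (1−0.95) × 0.5 × 0.1 × 0.8 = 0.00009
Highest score → wheat.

wheat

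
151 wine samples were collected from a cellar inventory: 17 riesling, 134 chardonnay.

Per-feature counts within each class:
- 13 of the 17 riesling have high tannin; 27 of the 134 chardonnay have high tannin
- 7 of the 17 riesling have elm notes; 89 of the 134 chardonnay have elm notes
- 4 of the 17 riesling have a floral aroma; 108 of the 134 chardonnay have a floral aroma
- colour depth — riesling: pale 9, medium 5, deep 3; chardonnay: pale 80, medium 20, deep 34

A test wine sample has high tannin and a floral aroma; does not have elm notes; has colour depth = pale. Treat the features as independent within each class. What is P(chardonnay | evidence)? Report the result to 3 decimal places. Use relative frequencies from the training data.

riesling: (17/151) × (13/17) × (10/17) × (4/17) × (9/17) ≈ 0.00630844
chardonnay: (134/151) × (27/134) × (45/134) × (108/134) × (80/134) ≈ 0.0288934
P(chardonnay | x) = 0.0288934 / 0.03520184 ≈ 0.821

0.821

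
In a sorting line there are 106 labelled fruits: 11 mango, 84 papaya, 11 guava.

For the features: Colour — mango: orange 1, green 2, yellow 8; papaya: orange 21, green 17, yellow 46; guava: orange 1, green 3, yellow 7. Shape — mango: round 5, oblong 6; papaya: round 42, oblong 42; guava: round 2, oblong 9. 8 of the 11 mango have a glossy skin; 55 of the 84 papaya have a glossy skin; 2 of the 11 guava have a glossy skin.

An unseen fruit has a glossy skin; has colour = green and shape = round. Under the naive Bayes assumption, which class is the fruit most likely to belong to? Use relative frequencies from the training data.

papaya

mango: (11/106) × (2/11) × (5/11) × (8/11) ≈ 0.00623733
papaya: (84/106) × (17/84) × (42/84) × (55/84) ≈ 0.0525045
guava: (11/106) × (3/11) × (2/11) × (2/11) ≈ 0.0009356
Highest score → papaya.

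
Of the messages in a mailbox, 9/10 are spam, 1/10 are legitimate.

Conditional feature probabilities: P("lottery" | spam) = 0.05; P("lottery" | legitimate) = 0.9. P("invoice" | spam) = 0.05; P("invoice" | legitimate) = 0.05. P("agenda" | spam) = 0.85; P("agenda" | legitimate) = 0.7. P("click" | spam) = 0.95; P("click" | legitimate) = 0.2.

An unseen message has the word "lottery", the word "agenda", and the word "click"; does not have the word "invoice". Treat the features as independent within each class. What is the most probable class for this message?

spam

spam: 0.9 × 0.05 × (1−0.05) × 0.85 × 0.95 = 0.034520625
legitimate: 0.1 × 0.9 × (1−0.05) × 0.7 × 0.2 = 0.01197
Highest score → spam.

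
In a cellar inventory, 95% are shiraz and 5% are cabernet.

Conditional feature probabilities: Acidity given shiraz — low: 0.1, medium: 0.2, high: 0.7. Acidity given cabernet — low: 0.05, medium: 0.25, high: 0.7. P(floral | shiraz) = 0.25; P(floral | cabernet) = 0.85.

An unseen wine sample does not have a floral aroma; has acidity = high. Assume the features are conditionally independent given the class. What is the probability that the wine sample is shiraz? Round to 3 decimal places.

shiraz: 0.95 × 0.7 × (1−0.25) = 0.49875
cabernet: 0.05 × 0.7 × (1−0.85) = 0.00525
P(shiraz | x) = 0.49875 / 0.504 ≈ 0.990

0.990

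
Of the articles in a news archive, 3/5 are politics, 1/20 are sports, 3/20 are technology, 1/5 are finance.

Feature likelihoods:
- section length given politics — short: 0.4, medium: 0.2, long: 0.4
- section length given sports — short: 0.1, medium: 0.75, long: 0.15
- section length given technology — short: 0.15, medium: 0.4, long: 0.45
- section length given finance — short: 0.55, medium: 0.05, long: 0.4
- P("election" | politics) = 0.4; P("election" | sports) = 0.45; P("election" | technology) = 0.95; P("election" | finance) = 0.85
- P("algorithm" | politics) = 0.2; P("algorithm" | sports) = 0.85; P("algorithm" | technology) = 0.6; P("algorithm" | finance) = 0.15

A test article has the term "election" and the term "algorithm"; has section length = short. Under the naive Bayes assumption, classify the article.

politics: 0.6 × 0.4 × 0.4 × 0.2 = 0.0192
sports: 0.05 × 0.1 × 0.45 × 0.85 = 0.0019125
technology: 0.15 × 0.15 × 0.95 × 0.6 = 0.012825
finance: 0.2 × 0.55 × 0.85 × 0.15 = 0.014025
Highest score → politics.

politics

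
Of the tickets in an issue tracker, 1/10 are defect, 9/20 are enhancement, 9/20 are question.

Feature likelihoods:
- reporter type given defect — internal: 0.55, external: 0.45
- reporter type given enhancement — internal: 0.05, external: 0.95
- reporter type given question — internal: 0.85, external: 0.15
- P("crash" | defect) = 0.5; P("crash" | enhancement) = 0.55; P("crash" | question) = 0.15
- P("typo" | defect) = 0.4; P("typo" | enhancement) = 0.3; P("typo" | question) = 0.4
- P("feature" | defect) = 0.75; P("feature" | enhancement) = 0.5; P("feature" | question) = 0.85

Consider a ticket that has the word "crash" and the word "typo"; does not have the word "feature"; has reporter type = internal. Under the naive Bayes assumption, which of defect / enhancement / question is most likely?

defect: 0.1 × 0.55 × 0.5 × 0.4 × (1−0.75) = 0.00275
enhancement: 0.45 × 0.05 × 0.55 × 0.3 × (1−0.5) = 0.00185625
question: 0.45 × 0.85 × 0.15 × 0.4 × (1−0.85) = 0.0034425
Highest score → question.

question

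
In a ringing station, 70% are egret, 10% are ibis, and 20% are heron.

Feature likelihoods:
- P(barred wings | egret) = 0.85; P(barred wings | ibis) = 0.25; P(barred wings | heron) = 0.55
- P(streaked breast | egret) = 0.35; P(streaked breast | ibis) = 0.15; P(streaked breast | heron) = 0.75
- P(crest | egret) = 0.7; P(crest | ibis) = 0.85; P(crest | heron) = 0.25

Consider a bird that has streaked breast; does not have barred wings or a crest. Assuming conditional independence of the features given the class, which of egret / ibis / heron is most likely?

heron

egret: 0.7 × (1−0.85) × 0.35 × (1−0.7) = 0.011025
ibis: 0.1 × (1−0.25) × 0.15 × (1−0.85) = 0.0016875
heron: 0.2 × (1−0.55) × 0.75 × (1−0.25) = 0.050625
Highest score → heron.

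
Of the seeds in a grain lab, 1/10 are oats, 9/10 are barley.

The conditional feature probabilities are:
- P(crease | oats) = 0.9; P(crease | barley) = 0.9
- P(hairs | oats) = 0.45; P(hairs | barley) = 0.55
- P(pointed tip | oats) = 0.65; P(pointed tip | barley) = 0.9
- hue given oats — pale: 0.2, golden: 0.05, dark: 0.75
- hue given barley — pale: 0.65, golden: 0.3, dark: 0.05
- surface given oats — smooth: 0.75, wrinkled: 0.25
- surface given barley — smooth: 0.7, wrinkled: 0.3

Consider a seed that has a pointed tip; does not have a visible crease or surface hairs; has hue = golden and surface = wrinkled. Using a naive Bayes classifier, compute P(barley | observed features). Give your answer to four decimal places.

oats: 0.1 × (1−0.9) × (1−0.45) × 0.65 × 0.05 × 0.25 = 0.0000446875
barley: 0.9 × (1−0.9) × (1−0.55) × 0.9 × 0.3 × 0.3 = 0.0032805
P(barley | x) = 0.0032805 / 0.0033251875 ≈ 0.9866

0.9866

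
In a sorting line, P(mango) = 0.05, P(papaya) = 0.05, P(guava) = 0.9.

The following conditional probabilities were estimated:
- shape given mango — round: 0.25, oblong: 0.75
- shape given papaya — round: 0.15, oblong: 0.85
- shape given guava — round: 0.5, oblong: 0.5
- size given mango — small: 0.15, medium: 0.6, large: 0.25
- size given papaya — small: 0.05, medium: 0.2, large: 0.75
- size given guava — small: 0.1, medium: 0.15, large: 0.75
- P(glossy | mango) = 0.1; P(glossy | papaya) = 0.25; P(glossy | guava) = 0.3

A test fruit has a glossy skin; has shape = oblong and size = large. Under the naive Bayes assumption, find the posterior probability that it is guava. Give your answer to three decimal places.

mango: 0.05 × 0.75 × 0.25 × 0.1 = 0.0009375
papaya: 0.05 × 0.85 × 0.75 × 0.25 = 0.00796875
guava: 0.9 × 0.5 × 0.75 × 0.3 = 0.10125
P(guava | x) = 0.10125 / 0.11015625 ≈ 0.919

0.919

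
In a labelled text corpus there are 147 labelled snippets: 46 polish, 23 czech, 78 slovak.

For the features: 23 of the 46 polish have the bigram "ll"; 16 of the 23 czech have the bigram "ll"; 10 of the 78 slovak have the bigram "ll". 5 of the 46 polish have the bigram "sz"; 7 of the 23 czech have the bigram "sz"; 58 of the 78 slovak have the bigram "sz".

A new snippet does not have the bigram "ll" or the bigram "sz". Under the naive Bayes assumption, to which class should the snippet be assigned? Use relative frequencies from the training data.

polish: (46/147) × (23/46) × (41/46) ≈ 0.139456
czech: (23/147) × (7/23) × (16/23) ≈ 0.0331263
slovak: (78/147) × (68/78) × (20/78) ≈ 0.118612
Highest score → polish.

polish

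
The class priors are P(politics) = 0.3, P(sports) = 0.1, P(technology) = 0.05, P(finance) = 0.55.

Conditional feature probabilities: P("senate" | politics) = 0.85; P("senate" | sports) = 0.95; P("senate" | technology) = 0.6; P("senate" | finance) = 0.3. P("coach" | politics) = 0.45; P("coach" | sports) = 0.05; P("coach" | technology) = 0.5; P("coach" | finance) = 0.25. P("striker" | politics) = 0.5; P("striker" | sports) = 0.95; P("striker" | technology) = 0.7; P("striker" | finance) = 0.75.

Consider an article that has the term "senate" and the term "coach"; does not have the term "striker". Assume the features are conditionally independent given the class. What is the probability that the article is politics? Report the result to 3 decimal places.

politics: 0.3 × 0.85 × 0.45 × (1−0.5) = 0.057375
sports: 0.1 × 0.95 × 0.05 × (1−0.95) = 0.0002375
technology: 0.05 × 0.6 × 0.5 × (1−0.7) = 0.0045
finance: 0.55 × 0.3 × 0.25 × (1−0.75) = 0.0103125
P(politics | x) = 0.057375 / 0.072425 ≈ 0.792

0.792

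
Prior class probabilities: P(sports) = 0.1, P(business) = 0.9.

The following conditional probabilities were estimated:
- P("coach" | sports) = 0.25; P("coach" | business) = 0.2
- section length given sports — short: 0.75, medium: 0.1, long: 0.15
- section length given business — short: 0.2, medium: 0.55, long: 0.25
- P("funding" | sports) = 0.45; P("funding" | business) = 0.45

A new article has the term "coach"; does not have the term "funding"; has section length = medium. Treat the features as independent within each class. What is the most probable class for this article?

sports: 0.1 × 0.25 × 0.1 × (1−0.45) = 0.001375
business: 0.9 × 0.2 × 0.55 × (1−0.45) = 0.05445
Highest score → business.

business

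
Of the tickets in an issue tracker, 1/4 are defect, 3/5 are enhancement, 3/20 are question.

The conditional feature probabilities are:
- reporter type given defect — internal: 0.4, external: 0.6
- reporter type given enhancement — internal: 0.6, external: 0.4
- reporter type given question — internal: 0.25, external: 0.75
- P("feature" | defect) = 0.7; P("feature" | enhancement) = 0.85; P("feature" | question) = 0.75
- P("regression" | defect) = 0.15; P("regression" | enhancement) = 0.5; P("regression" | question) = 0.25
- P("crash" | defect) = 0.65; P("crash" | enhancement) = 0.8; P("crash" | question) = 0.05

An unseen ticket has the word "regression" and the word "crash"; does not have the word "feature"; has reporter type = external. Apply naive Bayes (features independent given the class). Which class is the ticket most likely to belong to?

enhancement

defect: 0.25 × 0.6 × (1−0.7) × 0.15 × 0.65 = 0.0043875
enhancement: 0.6 × 0.4 × (1−0.85) × 0.5 × 0.8 = 0.0144
question: 0.15 × 0.75 × (1−0.75) × 0.25 × 0.05 = 0.0003515625
Highest score → enhancement.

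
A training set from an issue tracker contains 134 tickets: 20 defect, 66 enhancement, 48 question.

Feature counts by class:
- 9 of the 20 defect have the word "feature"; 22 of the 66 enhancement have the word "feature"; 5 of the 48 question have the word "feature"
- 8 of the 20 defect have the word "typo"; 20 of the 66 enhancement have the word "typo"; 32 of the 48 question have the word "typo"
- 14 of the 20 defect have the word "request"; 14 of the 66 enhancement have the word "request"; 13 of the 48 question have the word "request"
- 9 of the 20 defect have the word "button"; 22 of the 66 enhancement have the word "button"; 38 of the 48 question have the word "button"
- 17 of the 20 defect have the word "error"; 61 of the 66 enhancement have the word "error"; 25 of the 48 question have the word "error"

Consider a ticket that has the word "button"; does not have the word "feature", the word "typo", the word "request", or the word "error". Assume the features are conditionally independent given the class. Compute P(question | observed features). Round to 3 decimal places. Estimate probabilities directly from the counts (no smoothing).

defect: (20/134) × (11/20) × (12/20) × (6/20) × (9/20) × (3/20) ≈ 0.000997388
enhancement: (66/134) × (44/66) × (46/66) × (52/66) × (22/66) × (5/66) ≈ 0.0045533
question: (48/134) × (43/48) × (16/48) × (35/48) × (38/48) × (23/48) ≈ 0.0295868
P(question | x) = 0.0295868 / 0.035137488 ≈ 0.842

0.842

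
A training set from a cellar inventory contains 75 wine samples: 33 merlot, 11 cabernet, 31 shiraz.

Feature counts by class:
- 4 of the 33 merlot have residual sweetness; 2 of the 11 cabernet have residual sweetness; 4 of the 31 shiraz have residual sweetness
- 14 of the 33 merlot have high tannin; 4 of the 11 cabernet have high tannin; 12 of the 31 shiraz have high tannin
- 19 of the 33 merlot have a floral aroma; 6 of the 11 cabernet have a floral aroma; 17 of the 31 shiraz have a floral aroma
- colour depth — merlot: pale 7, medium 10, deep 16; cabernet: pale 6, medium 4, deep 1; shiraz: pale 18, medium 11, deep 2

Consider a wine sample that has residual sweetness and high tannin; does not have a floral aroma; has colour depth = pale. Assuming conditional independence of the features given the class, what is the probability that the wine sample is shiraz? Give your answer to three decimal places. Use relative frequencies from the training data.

0.549

merlot: (33/75) × (4/33) × (14/33) × (14/33) × (7/33) ≈ 0.00203616
cabernet: (11/75) × (2/11) × (4/11) × (5/11) × (6/11) ≈ 0.00240421
shiraz: (31/75) × (4/31) × (12/31) × (14/31) × (18/31) ≈ 0.00541372
P(shiraz | x) = 0.00541372 / 0.00985409 ≈ 0.549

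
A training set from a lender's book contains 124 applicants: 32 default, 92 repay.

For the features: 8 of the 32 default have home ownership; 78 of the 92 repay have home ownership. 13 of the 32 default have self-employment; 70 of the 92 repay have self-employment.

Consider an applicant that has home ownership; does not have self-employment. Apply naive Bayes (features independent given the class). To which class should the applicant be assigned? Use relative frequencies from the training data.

repay

default: (32/124) × (8/32) × (19/32) ≈ 0.0383065
repay: (92/124) × (78/92) × (22/92) ≈ 0.150421
Highest score → repay.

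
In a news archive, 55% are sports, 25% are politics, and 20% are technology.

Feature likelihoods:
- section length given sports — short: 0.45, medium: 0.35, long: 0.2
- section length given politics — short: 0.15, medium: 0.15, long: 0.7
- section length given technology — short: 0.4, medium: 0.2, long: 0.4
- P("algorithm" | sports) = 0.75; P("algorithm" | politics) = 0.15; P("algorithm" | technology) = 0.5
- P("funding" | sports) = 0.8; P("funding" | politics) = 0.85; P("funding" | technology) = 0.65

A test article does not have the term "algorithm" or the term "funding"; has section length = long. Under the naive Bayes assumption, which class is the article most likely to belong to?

politics

sports: 0.55 × 0.2 × (1−0.75) × (1−0.8) = 0.0055
politics: 0.25 × 0.7 × (1−0.15) × (1−0.85) = 0.0223125
technology: 0.2 × 0.4 × (1−0.5) × (1−0.65) = 0.014
Highest score → politics.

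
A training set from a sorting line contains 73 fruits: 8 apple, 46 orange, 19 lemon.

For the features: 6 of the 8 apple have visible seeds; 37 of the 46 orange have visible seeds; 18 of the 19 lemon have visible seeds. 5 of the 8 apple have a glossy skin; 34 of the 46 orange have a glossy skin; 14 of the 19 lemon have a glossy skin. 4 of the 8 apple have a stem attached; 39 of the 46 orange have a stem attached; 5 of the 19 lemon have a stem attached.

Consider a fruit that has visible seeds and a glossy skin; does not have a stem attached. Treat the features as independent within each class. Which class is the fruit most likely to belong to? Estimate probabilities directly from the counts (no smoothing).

lemon

apple: (8/73) × (6/8) × (5/8) × (4/8) ≈ 0.0256849
orange: (46/73) × (37/46) × (34/46) × (7/46) ≈ 0.0570086
lemon: (19/73) × (18/19) × (14/19) × (14/19) ≈ 0.133875
Highest score → lemon.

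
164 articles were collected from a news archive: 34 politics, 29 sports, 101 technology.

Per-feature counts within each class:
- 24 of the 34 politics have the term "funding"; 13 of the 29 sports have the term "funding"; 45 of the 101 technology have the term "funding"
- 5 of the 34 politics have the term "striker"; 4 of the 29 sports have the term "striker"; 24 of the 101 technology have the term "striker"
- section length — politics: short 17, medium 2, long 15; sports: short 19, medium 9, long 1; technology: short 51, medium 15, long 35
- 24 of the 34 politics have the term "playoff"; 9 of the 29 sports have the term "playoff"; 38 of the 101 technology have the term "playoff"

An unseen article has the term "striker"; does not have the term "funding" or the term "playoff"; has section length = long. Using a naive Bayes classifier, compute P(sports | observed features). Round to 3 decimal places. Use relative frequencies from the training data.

0.017

politics: (34/164) × (10/34) × (5/34) × (15/34) × (10/34) ≈ 0.00116354
sports: (29/164) × (16/29) × (4/29) × (1/29) × (20/29) ≈ 0.000320016
technology: (101/164) × (56/101) × (24/101) × (35/101) × (63/101) ≈ 0.0175388
P(sports | x) = 0.000320016 / 0.019022356 ≈ 0.017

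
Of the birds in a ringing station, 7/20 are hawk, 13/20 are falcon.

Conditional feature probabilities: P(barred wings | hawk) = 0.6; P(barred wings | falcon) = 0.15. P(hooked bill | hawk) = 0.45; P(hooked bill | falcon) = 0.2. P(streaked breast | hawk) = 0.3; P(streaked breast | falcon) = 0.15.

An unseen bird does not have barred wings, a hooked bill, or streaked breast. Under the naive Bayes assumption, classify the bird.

falcon

hawk: 0.35 × (1−0.6) × (1−0.45) × (1−0.3) = 0.0539
falcon: 0.65 × (1−0.15) × (1−0.2) × (1−0.15) = 0.3757
Highest score → falcon.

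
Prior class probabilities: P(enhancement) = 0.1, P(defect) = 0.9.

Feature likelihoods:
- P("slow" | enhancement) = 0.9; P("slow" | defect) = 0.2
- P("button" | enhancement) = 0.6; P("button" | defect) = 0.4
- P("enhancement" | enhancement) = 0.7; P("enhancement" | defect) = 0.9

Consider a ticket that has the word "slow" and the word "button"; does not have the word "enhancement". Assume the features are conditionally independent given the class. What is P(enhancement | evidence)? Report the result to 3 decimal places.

enhancement: 0.1 × 0.9 × 0.6 × (1−0.7) = 0.0162
defect: 0.9 × 0.2 × 0.4 × (1−0.9) = 0.0072
P(enhancement | x) = 0.0162 / 0.0234 ≈ 0.692

0.692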